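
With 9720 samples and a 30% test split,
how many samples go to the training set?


Test set = 9720 * 30% = 2916. Training set = 9720 - 2916 = 6804.

6804


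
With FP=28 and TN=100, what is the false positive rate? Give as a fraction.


FPR = FP / (FP + TN) = 28 / 128 = 7/32.

7/32


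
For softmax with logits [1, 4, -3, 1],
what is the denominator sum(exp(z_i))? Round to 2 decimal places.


Denom = e^1=2.7183 + e^4=54.5982 + e^-3=0.0498 + e^1=2.7183. Sum = 60.0846, which rounds to 60.08.

60.08


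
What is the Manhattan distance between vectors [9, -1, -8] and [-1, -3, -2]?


d = sum of absolute differences: |9--1|=10 + |-1--3|=2 + |-8--2|=6 = 18.

18


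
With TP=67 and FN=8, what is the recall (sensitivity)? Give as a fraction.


Recall = TP / (TP + FN) = 67 / 75 = 67/75.

67/75


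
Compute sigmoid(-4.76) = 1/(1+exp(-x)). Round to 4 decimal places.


sigma(-4.76) = 1/(1+e^(4.76)) = 1/(1+116.745926) = 1/117.745926 = 0.0085.

0.0085


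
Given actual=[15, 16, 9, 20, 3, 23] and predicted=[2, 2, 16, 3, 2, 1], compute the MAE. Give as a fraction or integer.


MAE = (1/6) * (|15-2|=13 + |16-2|=14 + |9-16|=7 + |20-3|=17 + |3-2|=1 + |23-1|=22). Sum = 74. MAE = 37/3.

37/3


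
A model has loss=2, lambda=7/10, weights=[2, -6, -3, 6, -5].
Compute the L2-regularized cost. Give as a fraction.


L2 sq norm = sum(w^2) = 110. J = 2 + 7/10 * 110 = 79.

79


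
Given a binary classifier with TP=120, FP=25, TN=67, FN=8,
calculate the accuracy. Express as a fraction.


Accuracy = (TP + TN) / (TP + TN + FP + FN) = (120 + 67) / 220 = 17/20.

17/20


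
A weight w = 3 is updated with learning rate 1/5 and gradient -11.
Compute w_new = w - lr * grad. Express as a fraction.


w_new = 3 - 1/5 * -11 = 3 - -11/5 = 26/5.

26/5


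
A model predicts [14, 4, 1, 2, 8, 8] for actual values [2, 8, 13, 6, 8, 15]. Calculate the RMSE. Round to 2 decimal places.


MSE = 61.5000. RMSE = sqrt(61.5000) = 7.84.

7.84


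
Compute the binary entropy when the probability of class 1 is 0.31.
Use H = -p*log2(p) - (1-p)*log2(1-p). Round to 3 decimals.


H = -0.31*log2(0.31) - 0.69*log2(0.69) = 0.893.

0.893


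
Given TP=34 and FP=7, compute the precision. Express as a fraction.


Precision = TP / (TP + FP) = 34 / 41 = 34/41.

34/41


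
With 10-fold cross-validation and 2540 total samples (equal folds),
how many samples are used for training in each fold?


Each validation fold has 2540/10 = 254 samples. Training set = 2540 - 254 = 2286.

2286


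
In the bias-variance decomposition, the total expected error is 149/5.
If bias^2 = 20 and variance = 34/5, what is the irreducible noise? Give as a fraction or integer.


Total error = bias^2 + variance + irreducible noise. So irreducible noise = 149/5 - 20 - 34/5 = 3.

3


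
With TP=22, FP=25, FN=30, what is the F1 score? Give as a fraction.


Precision = 22/47 = 22/47. Recall = 22/52 = 11/26. F1 = 2*P*R/(P+R) = 4/9.

4/9


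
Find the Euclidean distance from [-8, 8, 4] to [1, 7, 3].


d = sqrt(sum of squared differences). (-8-1)^2=81, (8-7)^2=1, (4-3)^2=1. Sum = 83.

sqrt(83)


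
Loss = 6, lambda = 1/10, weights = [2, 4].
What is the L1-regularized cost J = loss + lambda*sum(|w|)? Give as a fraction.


L1 norm = sum(|w|) = 6. J = 6 + 1/10 * 6 = 33/5.

33/5


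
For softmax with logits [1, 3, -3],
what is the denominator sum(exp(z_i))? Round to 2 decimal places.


Denom = e^1=2.7183 + e^3=20.0855 + e^-3=0.0498. Sum = 22.8536, which rounds to 22.85.

22.85


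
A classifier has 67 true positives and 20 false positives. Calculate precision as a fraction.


Precision = TP / (TP + FP) = 67 / 87 = 67/87.

67/87


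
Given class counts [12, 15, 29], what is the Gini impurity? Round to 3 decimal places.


Total = 56. Proportions: 12/56, 15/56, 29/56. sum(p_i^2) = 0.3858. Gini = 1 - 0.3858 = 0.6142, which rounds to 0.614.

0.614


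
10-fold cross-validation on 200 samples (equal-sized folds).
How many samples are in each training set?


Each validation fold has 200/10 = 20 samples. Training set = 200 - 20 = 180.

180


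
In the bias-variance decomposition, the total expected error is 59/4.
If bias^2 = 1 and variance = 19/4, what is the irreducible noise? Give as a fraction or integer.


Total error = bias^2 + variance + irreducible noise. So irreducible noise = 59/4 - 1 - 19/4 = 9.

9


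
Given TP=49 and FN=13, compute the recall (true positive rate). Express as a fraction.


Recall = TP / (TP + FN) = 49 / 62 = 49/62.

49/62


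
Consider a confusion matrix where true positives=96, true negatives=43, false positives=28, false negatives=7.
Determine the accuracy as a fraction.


Accuracy = (TP + TN) / (TP + TN + FP + FN) = (96 + 43) / 174 = 139/174.

139/174


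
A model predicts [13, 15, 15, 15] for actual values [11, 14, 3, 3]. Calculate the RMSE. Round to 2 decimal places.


MSE = 73.2500. RMSE = sqrt(73.2500) = 8.56.

8.56


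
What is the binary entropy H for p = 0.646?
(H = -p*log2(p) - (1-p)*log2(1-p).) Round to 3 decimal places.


H = -0.646*log2(0.646) - 0.354*log2(0.354) = 0.938.

0.938


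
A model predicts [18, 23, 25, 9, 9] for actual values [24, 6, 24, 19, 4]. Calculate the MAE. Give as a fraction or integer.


MAE = (1/5) * (|24-18|=6 + |6-23|=17 + |24-25|=1 + |19-9|=10 + |4-9|=5). Sum = 39. MAE = 39/5.

39/5


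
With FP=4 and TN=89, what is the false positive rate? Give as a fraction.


FPR = FP / (FP + TN) = 4 / 93 = 4/93.

4/93


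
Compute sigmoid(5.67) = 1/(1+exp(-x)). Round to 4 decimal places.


sigma(5.67) = 1/(1+e^(-5.67)) = 1/(1+0.003448) = 1/1.003448 = 0.9966.

0.9966


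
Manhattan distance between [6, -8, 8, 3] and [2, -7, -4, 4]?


d = sum of absolute differences: |6-2|=4 + |-8--7|=1 + |8--4|=12 + |3-4|=1 = 18.

18


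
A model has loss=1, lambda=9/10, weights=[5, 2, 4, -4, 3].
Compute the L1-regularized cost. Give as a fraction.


L1 norm = sum(|w|) = 18. J = 1 + 9/10 * 18 = 86/5.

86/5


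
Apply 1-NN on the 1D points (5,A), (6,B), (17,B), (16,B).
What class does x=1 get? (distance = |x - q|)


Distances: |5-1|=4, |6-1|=5, |17-1|=16, |16-1|=15. 1 nearest: (5,A). Counts: {'A': 1}. Majority class: A.

A


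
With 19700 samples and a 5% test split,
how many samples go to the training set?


Test set = 19700 * 5% = 985. Training set = 19700 - 985 = 18715.

18715


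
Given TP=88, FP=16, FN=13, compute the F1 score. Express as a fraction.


Precision = 88/104 = 11/13. Recall = 88/101 = 88/101. F1 = 2*P*R/(P+R) = 176/205.

176/205


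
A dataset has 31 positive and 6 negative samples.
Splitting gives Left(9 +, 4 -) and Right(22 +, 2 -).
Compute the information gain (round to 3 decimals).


H(parent) = 0.6395. H(left) = 0.8905, H(right) = 0.4138. Weighted = (13/37)*0.8905 + (24/37)*0.4138 = 0.5813. IG = 0.6395 - 0.5813 = 0.0582, which rounds to 0.058.

0.058


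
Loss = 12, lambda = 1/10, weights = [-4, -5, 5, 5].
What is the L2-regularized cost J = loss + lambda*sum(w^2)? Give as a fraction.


L2 sq norm = sum(w^2) = 91. J = 12 + 1/10 * 91 = 211/10.

211/10


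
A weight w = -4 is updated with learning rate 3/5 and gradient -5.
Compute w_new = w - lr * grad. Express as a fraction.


w_new = -4 - 3/5 * -5 = -4 - -3 = -1.

-1


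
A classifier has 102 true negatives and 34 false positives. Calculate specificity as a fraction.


Specificity = TN / (TN + FP) = 102 / 136 = 3/4.

3/4


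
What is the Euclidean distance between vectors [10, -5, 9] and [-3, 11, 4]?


d = sqrt(sum of squared differences). (10--3)^2=169, (-5-11)^2=256, (9-4)^2=25. Sum = 450.

sqrt(450)


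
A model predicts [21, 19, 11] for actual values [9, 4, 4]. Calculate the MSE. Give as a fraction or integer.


MSE = (1/3) * ((9-21)^2=144 + (4-19)^2=225 + (4-11)^2=49). Sum = 418. MSE = 418/3.

418/3


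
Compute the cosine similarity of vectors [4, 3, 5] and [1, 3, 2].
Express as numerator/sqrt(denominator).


dot = 23. |a|^2 = 50, |b|^2 = 14. cos = 23/sqrt(700).

23/sqrt(700)


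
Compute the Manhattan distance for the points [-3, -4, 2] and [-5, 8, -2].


d = sum of absolute differences: |-3--5|=2 + |-4-8|=12 + |2--2|=4 = 18.

18


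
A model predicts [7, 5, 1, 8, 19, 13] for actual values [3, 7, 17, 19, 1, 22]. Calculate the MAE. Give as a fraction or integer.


MAE = (1/6) * (|3-7|=4 + |7-5|=2 + |17-1|=16 + |19-8|=11 + |1-19|=18 + |22-13|=9). Sum = 60. MAE = 10.

10


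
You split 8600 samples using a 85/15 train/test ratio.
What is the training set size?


Test set = 8600 * 15% = 1290. Training set = 8600 - 1290 = 7310.

7310


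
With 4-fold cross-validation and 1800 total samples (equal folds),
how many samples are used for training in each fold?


Each validation fold has 1800/4 = 450 samples. Training set = 1800 - 450 = 1350.

1350


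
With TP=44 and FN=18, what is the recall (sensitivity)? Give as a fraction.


Recall = TP / (TP + FN) = 44 / 62 = 22/31.

22/31


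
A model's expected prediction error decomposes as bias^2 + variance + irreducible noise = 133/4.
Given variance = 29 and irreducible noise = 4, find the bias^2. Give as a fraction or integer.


Total error = bias^2 + variance + irreducible noise. So bias^2 = 133/4 - 29 - 4 = 1/4.

1/4


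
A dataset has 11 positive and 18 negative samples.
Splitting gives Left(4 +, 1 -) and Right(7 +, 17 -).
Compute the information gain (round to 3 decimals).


H(parent) = 0.9576. H(left) = 0.7219, H(right) = 0.8709. Weighted = (5/29)*0.7219 + (24/29)*0.8709 = 0.8452. IG = 0.9576 - 0.8452 = 0.1124, which rounds to 0.112.

0.112


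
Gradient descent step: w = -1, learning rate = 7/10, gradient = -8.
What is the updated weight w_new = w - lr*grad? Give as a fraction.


w_new = -1 - 7/10 * -8 = -1 - -28/5 = 23/5.

23/5


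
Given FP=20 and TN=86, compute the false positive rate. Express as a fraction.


FPR = FP / (FP + TN) = 20 / 106 = 10/53.

10/53


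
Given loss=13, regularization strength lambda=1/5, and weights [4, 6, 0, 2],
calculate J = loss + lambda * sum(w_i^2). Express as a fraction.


L2 sq norm = sum(w^2) = 56. J = 13 + 1/5 * 56 = 121/5.

121/5


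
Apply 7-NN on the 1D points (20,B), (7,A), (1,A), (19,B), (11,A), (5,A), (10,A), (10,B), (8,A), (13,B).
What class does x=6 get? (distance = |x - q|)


Distances: |20-6|=14, |7-6|=1, |1-6|=5, |19-6|=13, |11-6|=5, |5-6|=1, |10-6|=4, |10-6|=4, |8-6|=2, |13-6|=7. 7 nearest: (7,A), (5,A), (8,A), (10,A), (10,B), (1,A), (11,A). Counts: {'A': 6, 'B': 1}. Majority class: A.

A


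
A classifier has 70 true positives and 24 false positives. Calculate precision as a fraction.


Precision = TP / (TP + FP) = 70 / 94 = 35/47.

35/47


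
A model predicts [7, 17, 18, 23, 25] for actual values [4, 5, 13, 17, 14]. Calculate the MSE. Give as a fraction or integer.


MSE = (1/5) * ((4-7)^2=9 + (5-17)^2=144 + (13-18)^2=25 + (17-23)^2=36 + (14-25)^2=121). Sum = 335. MSE = 67.

67


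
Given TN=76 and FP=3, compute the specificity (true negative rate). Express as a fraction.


Specificity = TN / (TN + FP) = 76 / 79 = 76/79.

76/79


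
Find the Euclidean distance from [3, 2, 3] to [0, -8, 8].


d = sqrt(sum of squared differences). (3-0)^2=9, (2--8)^2=100, (3-8)^2=25. Sum = 134.

sqrt(134)


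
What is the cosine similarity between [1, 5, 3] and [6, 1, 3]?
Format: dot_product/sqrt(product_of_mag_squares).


dot = 20. |a|^2 = 35, |b|^2 = 46. cos = 20/sqrt(1610).

20/sqrt(1610)


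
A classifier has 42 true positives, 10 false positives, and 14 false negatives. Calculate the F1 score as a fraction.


Precision = 42/52 = 21/26. Recall = 42/56 = 3/4. F1 = 2*P*R/(P+R) = 7/9.

7/9


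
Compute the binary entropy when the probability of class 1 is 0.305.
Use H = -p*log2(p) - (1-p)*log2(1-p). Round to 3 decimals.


H = -0.305*log2(0.305) - 0.695*log2(0.695) = 0.887.

0.887


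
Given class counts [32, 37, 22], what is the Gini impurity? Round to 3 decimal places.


Total = 91. Proportions: 32/91, 37/91, 22/91. sum(p_i^2) = 0.3474. Gini = 1 - 0.3474 = 0.6526, which rounds to 0.653.

0.653


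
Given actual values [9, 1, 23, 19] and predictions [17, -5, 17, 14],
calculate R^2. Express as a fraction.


Mean(y) = 13. SS_res = 161. SS_tot = 296. R^2 = 1 - 161/(296) = 135/296.

135/296


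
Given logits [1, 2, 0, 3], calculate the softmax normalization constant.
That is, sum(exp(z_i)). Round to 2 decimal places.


Denom = e^1=2.7183 + e^2=7.3891 + e^0=1.0000 + e^3=20.0855. Sum = 31.1929, which rounds to 31.19.

31.19


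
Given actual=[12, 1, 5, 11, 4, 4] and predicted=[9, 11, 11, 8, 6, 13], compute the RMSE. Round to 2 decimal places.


MSE = 39.8333. RMSE = sqrt(39.8333) = 6.31.

6.31


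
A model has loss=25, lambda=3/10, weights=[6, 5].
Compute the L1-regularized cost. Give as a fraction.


L1 norm = sum(|w|) = 11. J = 25 + 3/10 * 11 = 283/10.

283/10


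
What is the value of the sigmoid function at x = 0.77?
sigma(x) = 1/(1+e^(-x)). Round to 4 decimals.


sigma(0.77) = 1/(1+e^(-0.77)) = 1/(1+0.463013) = 1/1.463013 = 0.6835.

0.6835


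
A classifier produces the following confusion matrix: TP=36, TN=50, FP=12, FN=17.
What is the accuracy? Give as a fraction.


Accuracy = (TP + TN) / (TP + TN + FP + FN) = (36 + 50) / 115 = 86/115.

86/115


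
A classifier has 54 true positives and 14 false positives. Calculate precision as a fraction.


Precision = TP / (TP + FP) = 54 / 68 = 27/34.

27/34


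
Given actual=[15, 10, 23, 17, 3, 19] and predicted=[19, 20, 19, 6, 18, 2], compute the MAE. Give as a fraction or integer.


MAE = (1/6) * (|15-19|=4 + |10-20|=10 + |23-19|=4 + |17-6|=11 + |3-18|=15 + |19-2|=17). Sum = 61. MAE = 61/6.

61/6


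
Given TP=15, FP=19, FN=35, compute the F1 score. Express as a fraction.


Precision = 15/34 = 15/34. Recall = 15/50 = 3/10. F1 = 2*P*R/(P+R) = 5/14.

5/14


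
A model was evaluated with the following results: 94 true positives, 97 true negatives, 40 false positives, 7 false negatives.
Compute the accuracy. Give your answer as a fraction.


Accuracy = (TP + TN) / (TP + TN + FP + FN) = (94 + 97) / 238 = 191/238.

191/238


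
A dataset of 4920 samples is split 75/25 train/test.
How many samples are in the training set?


Test set = 4920 * 25% = 1230. Training set = 4920 - 1230 = 3690.

3690


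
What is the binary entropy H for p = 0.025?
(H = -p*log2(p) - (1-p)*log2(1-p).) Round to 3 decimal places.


H = -0.025*log2(0.025) - 0.975*log2(0.975) = 0.169.

0.169


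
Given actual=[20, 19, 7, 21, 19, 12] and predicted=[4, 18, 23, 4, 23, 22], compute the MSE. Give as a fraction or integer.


MSE = (1/6) * ((20-4)^2=256 + (19-18)^2=1 + (7-23)^2=256 + (21-4)^2=289 + (19-23)^2=16 + (12-22)^2=100). Sum = 918. MSE = 153.

153


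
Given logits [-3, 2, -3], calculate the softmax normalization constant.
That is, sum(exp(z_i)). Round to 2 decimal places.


Denom = e^-3=0.0498 + e^2=7.3891 + e^-3=0.0498. Sum = 7.4887, which rounds to 7.49.

7.49


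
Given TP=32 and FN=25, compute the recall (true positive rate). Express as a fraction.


Recall = TP / (TP + FN) = 32 / 57 = 32/57.

32/57


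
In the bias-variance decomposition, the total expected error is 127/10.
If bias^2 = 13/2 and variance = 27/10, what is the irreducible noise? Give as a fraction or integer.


Total error = bias^2 + variance + irreducible noise. So irreducible noise = 127/10 - 13/2 - 27/10 = 7/2.

7/2


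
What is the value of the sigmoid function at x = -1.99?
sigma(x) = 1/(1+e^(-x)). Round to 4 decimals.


sigma(-1.99) = 1/(1+e^(1.99)) = 1/(1+7.315534) = 1/8.315534 = 0.1203.

0.1203


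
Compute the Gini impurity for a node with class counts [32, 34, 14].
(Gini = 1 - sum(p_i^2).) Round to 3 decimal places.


Total = 80. Proportions: 32/80, 34/80, 14/80. sum(p_i^2) = 0.3713. Gini = 1 - 0.3713 = 0.6287, which rounds to 0.629.

0.629


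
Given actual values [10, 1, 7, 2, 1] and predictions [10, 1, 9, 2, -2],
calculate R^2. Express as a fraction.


Mean(y) = 21/5. SS_res = 13. SS_tot = 334/5. R^2 = 1 - 13/(334/5) = 269/334.

269/334


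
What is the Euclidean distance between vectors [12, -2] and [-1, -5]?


d = sqrt(sum of squared differences). (12--1)^2=169, (-2--5)^2=9. Sum = 178.

sqrt(178)


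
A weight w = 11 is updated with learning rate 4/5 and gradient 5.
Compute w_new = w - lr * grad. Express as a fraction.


w_new = 11 - 4/5 * 5 = 11 - 4 = 7.

7


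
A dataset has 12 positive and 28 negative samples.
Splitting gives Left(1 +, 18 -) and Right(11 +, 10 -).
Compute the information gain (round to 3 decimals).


H(parent) = 0.8813. H(left) = 0.2975, H(right) = 0.9984. Weighted = (19/40)*0.2975 + (21/40)*0.9984 = 0.6655. IG = 0.8813 - 0.6655 = 0.2158, which rounds to 0.216.

0.216


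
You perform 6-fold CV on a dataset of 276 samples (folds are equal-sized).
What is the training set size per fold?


Each validation fold has 276/6 = 46 samples. Training set = 276 - 46 = 230.

230


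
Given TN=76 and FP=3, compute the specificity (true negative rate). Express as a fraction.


Specificity = TN / (TN + FP) = 76 / 79 = 76/79.

76/79


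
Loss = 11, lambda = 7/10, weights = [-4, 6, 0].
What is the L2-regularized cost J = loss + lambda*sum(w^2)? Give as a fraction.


L2 sq norm = sum(w^2) = 52. J = 11 + 7/10 * 52 = 237/5.

237/5


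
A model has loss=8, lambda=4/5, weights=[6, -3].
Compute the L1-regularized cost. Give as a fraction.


L1 norm = sum(|w|) = 9. J = 8 + 4/5 * 9 = 76/5.

76/5


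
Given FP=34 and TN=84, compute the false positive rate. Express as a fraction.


FPR = FP / (FP + TN) = 34 / 118 = 17/59.

17/59


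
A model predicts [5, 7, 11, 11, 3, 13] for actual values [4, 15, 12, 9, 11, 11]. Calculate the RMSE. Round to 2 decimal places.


MSE = 23.0000. RMSE = sqrt(23.0000) = 4.80.

4.80


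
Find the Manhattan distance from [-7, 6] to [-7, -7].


d = sum of absolute differences: |-7--7|=0 + |6--7|=13 = 13.

13


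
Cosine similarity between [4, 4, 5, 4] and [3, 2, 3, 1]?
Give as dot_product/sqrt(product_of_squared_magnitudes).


dot = 39. |a|^2 = 73, |b|^2 = 23. cos = 39/sqrt(1679).

39/sqrt(1679)


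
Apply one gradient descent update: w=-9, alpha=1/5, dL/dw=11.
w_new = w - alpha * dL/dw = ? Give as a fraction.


w_new = -9 - 1/5 * 11 = -9 - 11/5 = -56/5.

-56/5


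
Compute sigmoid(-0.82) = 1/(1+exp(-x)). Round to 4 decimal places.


sigma(-0.82) = 1/(1+e^(0.82)) = 1/(1+2.270500) = 1/3.270500 = 0.3058.

0.3058


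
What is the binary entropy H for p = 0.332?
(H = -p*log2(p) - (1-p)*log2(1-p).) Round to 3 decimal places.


H = -0.332*log2(0.332) - 0.668*log2(0.668) = 0.917.

0.917


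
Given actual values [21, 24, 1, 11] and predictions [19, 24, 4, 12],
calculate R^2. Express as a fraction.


Mean(y) = 57/4. SS_res = 14. SS_tot = 1307/4. R^2 = 1 - 14/(1307/4) = 1251/1307.

1251/1307


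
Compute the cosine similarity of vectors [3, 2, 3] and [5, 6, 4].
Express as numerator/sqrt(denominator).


dot = 39. |a|^2 = 22, |b|^2 = 77. cos = 39/sqrt(1694).

39/sqrt(1694)


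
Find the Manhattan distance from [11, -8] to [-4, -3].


d = sum of absolute differences: |11--4|=15 + |-8--3|=5 = 20.

20


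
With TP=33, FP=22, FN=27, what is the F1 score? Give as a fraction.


Precision = 33/55 = 3/5. Recall = 33/60 = 11/20. F1 = 2*P*R/(P+R) = 66/115.

66/115


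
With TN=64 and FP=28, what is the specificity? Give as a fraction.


Specificity = TN / (TN + FP) = 64 / 92 = 16/23.

16/23


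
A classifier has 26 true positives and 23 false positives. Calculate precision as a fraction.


Precision = TP / (TP + FP) = 26 / 49 = 26/49.

26/49


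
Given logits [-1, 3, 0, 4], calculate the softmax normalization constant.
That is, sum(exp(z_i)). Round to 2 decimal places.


Denom = e^-1=0.3679 + e^3=20.0855 + e^0=1.0000 + e^4=54.5982. Sum = 76.0516, which rounds to 76.05.

76.05


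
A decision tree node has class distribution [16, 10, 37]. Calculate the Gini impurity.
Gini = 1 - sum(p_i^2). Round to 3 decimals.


Total = 63. Proportions: 16/63, 10/63, 37/63. sum(p_i^2) = 0.4346. Gini = 1 - 0.4346 = 0.5654, which rounds to 0.565.

0.565


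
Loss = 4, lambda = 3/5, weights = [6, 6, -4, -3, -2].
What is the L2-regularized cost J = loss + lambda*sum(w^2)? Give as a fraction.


L2 sq norm = sum(w^2) = 101. J = 4 + 3/5 * 101 = 323/5.

323/5


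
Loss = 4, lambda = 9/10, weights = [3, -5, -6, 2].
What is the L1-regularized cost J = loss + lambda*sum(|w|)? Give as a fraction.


L1 norm = sum(|w|) = 16. J = 4 + 9/10 * 16 = 92/5.

92/5


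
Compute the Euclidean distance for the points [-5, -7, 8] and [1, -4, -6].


d = sqrt(sum of squared differences). (-5-1)^2=36, (-7--4)^2=9, (8--6)^2=196. Sum = 241.

sqrt(241)


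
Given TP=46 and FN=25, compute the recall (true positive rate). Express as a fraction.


Recall = TP / (TP + FN) = 46 / 71 = 46/71.

46/71


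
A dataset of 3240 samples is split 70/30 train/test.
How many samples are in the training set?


Test set = 3240 * 30% = 972. Training set = 3240 - 972 = 2268.

2268


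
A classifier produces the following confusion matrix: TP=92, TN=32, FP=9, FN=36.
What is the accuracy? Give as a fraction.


Accuracy = (TP + TN) / (TP + TN + FP + FN) = (92 + 32) / 169 = 124/169.

124/169


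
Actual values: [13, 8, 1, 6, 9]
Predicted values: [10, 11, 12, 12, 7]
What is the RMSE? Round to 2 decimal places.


MSE = 35.8000. RMSE = sqrt(35.8000) = 5.98.

5.98


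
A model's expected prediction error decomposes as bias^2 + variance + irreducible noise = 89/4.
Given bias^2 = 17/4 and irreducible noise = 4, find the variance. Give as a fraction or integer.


Total error = bias^2 + variance + irreducible noise. So variance = 89/4 - 17/4 - 4 = 14.

14


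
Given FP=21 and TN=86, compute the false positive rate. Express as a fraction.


FPR = FP / (FP + TN) = 21 / 107 = 21/107.

21/107


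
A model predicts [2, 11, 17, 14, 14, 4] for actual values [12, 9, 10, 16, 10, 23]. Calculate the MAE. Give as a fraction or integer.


MAE = (1/6) * (|12-2|=10 + |9-11|=2 + |10-17|=7 + |16-14|=2 + |10-14|=4 + |23-4|=19). Sum = 44. MAE = 22/3.

22/3


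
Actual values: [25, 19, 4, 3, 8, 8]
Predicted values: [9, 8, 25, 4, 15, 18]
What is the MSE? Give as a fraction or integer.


MSE = (1/6) * ((25-9)^2=256 + (19-8)^2=121 + (4-25)^2=441 + (3-4)^2=1 + (8-15)^2=49 + (8-18)^2=100). Sum = 968. MSE = 484/3.

484/3


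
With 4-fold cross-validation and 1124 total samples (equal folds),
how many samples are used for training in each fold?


Each validation fold has 1124/4 = 281 samples. Training set = 1124 - 281 = 843.

843


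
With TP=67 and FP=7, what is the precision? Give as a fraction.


Precision = TP / (TP + FP) = 67 / 74 = 67/74.

67/74


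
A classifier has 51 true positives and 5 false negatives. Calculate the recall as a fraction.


Recall = TP / (TP + FN) = 51 / 56 = 51/56.

51/56


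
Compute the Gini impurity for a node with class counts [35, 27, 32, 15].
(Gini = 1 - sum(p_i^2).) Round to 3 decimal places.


Total = 109. Proportions: 35/109, 27/109, 32/109, 15/109. sum(p_i^2) = 0.2696. Gini = 1 - 0.2696 = 0.7304, which rounds to 0.730.

0.730


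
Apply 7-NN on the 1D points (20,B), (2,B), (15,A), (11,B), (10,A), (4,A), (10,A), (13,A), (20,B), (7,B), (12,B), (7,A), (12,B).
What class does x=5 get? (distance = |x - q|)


Distances: |20-5|=15, |2-5|=3, |15-5|=10, |11-5|=6, |10-5|=5, |4-5|=1, |10-5|=5, |13-5|=8, |20-5|=15, |7-5|=2, |12-5|=7, |7-5|=2, |12-5|=7. 7 nearest: (4,A), (7,A), (7,B), (2,B), (10,A), (10,A), (11,B). Counts: {'A': 4, 'B': 3}. Majority class: A.

A


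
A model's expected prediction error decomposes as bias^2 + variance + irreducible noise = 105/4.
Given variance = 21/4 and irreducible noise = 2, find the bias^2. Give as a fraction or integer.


Total error = bias^2 + variance + irreducible noise. So bias^2 = 105/4 - 21/4 - 2 = 19.

19


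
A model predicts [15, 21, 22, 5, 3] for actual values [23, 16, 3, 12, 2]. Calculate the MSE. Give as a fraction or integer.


MSE = (1/5) * ((23-15)^2=64 + (16-21)^2=25 + (3-22)^2=361 + (12-5)^2=49 + (2-3)^2=1). Sum = 500. MSE = 100.

100


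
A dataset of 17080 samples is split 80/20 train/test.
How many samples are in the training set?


Test set = 17080 * 20% = 3416. Training set = 17080 - 3416 = 13664.

13664


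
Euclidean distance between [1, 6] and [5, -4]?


d = sqrt(sum of squared differences). (1-5)^2=16, (6--4)^2=100. Sum = 116.

sqrt(116)


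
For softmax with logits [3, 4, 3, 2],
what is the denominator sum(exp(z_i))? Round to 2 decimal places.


Denom = e^3=20.0855 + e^4=54.5982 + e^3=20.0855 + e^2=7.3891. Sum = 102.1583, which rounds to 102.16.

102.16


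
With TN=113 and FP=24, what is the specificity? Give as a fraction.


Specificity = TN / (TN + FP) = 113 / 137 = 113/137.

113/137


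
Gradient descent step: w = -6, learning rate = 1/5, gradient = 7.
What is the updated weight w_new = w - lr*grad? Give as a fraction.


w_new = -6 - 1/5 * 7 = -6 - 7/5 = -37/5.

-37/5


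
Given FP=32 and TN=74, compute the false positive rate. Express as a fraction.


FPR = FP / (FP + TN) = 32 / 106 = 16/53.

16/53


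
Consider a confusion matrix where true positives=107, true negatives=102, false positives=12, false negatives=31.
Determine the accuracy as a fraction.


Accuracy = (TP + TN) / (TP + TN + FP + FN) = (107 + 102) / 252 = 209/252.

209/252


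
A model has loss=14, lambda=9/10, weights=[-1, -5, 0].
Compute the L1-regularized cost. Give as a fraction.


L1 norm = sum(|w|) = 6. J = 14 + 9/10 * 6 = 97/5.

97/5


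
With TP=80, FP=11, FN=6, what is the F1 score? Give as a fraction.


Precision = 80/91 = 80/91. Recall = 80/86 = 40/43. F1 = 2*P*R/(P+R) = 160/177.

160/177


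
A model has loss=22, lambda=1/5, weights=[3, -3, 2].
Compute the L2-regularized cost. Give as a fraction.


L2 sq norm = sum(w^2) = 22. J = 22 + 1/5 * 22 = 132/5.

132/5


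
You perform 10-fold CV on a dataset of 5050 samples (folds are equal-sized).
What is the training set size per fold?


Each validation fold has 5050/10 = 505 samples. Training set = 5050 - 505 = 4545.

4545


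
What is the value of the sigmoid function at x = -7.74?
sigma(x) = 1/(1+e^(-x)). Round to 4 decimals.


sigma(-7.74) = 1/(1+e^(7.74)) = 1/(1+2298.472383) = 1/2299.472383 = 0.0004.

0.0004


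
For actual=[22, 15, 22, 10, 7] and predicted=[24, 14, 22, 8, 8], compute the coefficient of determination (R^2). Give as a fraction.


Mean(y) = 76/5. SS_res = 10. SS_tot = 934/5. R^2 = 1 - 10/(934/5) = 442/467.

442/467


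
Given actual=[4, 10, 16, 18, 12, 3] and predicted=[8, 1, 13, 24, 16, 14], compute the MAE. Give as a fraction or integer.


MAE = (1/6) * (|4-8|=4 + |10-1|=9 + |16-13|=3 + |18-24|=6 + |12-16|=4 + |3-14|=11). Sum = 37. MAE = 37/6.

37/6


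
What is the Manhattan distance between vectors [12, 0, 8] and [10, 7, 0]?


d = sum of absolute differences: |12-10|=2 + |0-7|=7 + |8-0|=8 = 17.

17


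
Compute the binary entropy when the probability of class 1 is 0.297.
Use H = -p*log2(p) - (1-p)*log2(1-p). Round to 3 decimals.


H = -0.297*log2(0.297) - 0.703*log2(0.703) = 0.878.

0.878


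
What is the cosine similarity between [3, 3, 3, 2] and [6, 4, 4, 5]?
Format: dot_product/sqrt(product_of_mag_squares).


dot = 52. |a|^2 = 31, |b|^2 = 93. cos = 52/sqrt(2883).

52/sqrt(2883)


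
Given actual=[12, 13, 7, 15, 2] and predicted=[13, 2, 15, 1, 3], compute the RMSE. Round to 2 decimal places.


MSE = 76.6000. RMSE = sqrt(76.6000) = 8.75.

8.75


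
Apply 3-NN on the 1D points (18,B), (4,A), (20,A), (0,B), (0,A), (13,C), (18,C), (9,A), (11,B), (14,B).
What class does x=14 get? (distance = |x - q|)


Distances: |18-14|=4, |4-14|=10, |20-14|=6, |0-14|=14, |0-14|=14, |13-14|=1, |18-14|=4, |9-14|=5, |11-14|=3, |14-14|=0. 3 nearest: (14,B), (13,C), (11,B). Counts: {'B': 2, 'C': 1}. Majority class: B.

B


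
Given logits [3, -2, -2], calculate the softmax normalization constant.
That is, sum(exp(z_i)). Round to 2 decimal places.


Denom = e^3=20.0855 + e^-2=0.1353 + e^-2=0.1353. Sum = 20.3561, which rounds to 20.36.

20.36


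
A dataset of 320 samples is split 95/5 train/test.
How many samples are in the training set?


Test set = 320 * 5% = 16. Training set = 320 - 16 = 304.

304


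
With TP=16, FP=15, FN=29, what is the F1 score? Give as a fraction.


Precision = 16/31 = 16/31. Recall = 16/45 = 16/45. F1 = 2*P*R/(P+R) = 8/19.

8/19


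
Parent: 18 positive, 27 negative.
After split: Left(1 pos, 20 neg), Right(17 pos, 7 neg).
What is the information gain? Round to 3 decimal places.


H(parent) = 0.9710. H(left) = 0.2762, H(right) = 0.8709. Weighted = (21/45)*0.2762 + (24/45)*0.8709 = 0.5934. IG = 0.9710 - 0.5934 = 0.3776, which rounds to 0.378.

0.378


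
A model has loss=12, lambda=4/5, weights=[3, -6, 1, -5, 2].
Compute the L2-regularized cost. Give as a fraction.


L2 sq norm = sum(w^2) = 75. J = 12 + 4/5 * 75 = 72.

72


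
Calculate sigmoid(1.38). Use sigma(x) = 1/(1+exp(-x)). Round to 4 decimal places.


sigma(1.38) = 1/(1+e^(-1.38)) = 1/(1+0.251579) = 1/1.251579 = 0.7990.

0.7990


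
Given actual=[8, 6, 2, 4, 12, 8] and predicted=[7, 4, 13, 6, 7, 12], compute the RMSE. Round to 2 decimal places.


MSE = 28.5000. RMSE = sqrt(28.5000) = 5.34.

5.34


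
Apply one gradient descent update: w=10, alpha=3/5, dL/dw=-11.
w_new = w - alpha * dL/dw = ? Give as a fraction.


w_new = 10 - 3/5 * -11 = 10 - -33/5 = 83/5.

83/5


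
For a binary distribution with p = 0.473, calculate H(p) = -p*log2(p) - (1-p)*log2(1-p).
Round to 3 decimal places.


H = -0.473*log2(0.473) - 0.527*log2(0.527) = 0.998.

0.998


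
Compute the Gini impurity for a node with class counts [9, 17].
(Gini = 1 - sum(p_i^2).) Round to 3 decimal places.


Total = 26. Proportions: 9/26, 17/26. sum(p_i^2) = 0.5473. Gini = 1 - 0.5473 = 0.4527, which rounds to 0.453.

0.453


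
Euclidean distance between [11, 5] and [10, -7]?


d = sqrt(sum of squared differences). (11-10)^2=1, (5--7)^2=144. Sum = 145.

sqrt(145)


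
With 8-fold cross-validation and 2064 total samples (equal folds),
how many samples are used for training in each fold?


Each validation fold has 2064/8 = 258 samples. Training set = 2064 - 258 = 1806.

1806


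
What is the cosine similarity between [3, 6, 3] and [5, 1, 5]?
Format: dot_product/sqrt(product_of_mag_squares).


dot = 36. |a|^2 = 54, |b|^2 = 51. cos = 36/sqrt(2754).

36/sqrt(2754)


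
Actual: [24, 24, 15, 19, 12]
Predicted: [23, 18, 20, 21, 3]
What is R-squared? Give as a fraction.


Mean(y) = 94/5. SS_res = 147. SS_tot = 574/5. R^2 = 1 - 147/(574/5) = -23/82.

-23/82


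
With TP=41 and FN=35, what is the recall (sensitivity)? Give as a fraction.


Recall = TP / (TP + FN) = 41 / 76 = 41/76.

41/76


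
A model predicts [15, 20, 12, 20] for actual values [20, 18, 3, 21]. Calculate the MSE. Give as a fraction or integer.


MSE = (1/4) * ((20-15)^2=25 + (18-20)^2=4 + (3-12)^2=81 + (21-20)^2=1). Sum = 111. MSE = 111/4.

111/4


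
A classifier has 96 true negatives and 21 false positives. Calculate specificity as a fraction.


Specificity = TN / (TN + FP) = 96 / 117 = 32/39.

32/39


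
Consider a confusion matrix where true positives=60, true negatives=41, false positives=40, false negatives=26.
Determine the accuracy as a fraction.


Accuracy = (TP + TN) / (TP + TN + FP + FN) = (60 + 41) / 167 = 101/167.

101/167


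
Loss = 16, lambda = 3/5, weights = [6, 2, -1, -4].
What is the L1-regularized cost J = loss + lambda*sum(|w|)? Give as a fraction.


L1 norm = sum(|w|) = 13. J = 16 + 3/5 * 13 = 119/5.

119/5


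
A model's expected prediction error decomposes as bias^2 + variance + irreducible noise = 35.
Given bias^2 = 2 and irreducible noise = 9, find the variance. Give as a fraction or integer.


Total error = bias^2 + variance + irreducible noise. So variance = 35 - 2 - 9 = 24.

24


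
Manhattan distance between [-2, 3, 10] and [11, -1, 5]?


d = sum of absolute differences: |-2-11|=13 + |3--1|=4 + |10-5|=5 = 22.

22


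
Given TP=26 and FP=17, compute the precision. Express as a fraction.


Precision = TP / (TP + FP) = 26 / 43 = 26/43.

26/43


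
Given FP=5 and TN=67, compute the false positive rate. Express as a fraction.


FPR = FP / (FP + TN) = 5 / 72 = 5/72.

5/72


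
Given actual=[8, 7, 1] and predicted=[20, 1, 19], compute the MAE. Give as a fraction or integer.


MAE = (1/3) * (|8-20|=12 + |7-1|=6 + |1-19|=18). Sum = 36. MAE = 12.

12


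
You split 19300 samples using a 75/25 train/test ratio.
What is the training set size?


Test set = 19300 * 25% = 4825. Training set = 19300 - 4825 = 14475.

14475


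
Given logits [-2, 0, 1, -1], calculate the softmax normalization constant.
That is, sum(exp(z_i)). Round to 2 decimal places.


Denom = e^-2=0.1353 + e^0=1.0000 + e^1=2.7183 + e^-1=0.3679. Sum = 4.2215, which rounds to 4.22.

4.22


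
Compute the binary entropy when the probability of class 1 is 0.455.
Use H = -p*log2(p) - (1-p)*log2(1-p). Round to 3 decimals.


H = -0.455*log2(0.455) - 0.545*log2(0.545) = 0.994.

0.994


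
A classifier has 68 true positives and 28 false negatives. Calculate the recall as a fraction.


Recall = TP / (TP + FN) = 68 / 96 = 17/24.

17/24


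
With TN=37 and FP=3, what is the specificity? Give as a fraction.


Specificity = TN / (TN + FP) = 37 / 40 = 37/40.

37/40


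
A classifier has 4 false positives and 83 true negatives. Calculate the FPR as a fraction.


FPR = FP / (FP + TN) = 4 / 87 = 4/87.

4/87


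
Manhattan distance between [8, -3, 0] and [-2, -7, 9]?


d = sum of absolute differences: |8--2|=10 + |-3--7|=4 + |0-9|=9 = 23.

23


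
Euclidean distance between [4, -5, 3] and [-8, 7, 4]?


d = sqrt(sum of squared differences). (4--8)^2=144, (-5-7)^2=144, (3-4)^2=1. Sum = 289.

17


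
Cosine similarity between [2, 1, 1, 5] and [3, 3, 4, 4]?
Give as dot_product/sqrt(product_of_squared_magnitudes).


dot = 33. |a|^2 = 31, |b|^2 = 50. cos = 33/sqrt(1550).

33/sqrt(1550)


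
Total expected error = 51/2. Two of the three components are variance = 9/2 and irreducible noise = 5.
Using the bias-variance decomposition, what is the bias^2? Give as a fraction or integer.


Total error = bias^2 + variance + irreducible noise. So bias^2 = 51/2 - 9/2 - 5 = 16.

16


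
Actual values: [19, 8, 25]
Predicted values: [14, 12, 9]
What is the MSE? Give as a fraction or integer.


MSE = (1/3) * ((19-14)^2=25 + (8-12)^2=16 + (25-9)^2=256). Sum = 297. MSE = 99.

99


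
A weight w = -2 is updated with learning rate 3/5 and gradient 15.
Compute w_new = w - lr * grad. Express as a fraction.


w_new = -2 - 3/5 * 15 = -2 - 9 = -11.

-11


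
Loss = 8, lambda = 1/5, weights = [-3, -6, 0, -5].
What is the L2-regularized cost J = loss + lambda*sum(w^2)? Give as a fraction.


L2 sq norm = sum(w^2) = 70. J = 8 + 1/5 * 70 = 22.

22


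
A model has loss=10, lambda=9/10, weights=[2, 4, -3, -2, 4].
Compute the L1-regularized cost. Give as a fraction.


L1 norm = sum(|w|) = 15. J = 10 + 9/10 * 15 = 47/2.

47/2


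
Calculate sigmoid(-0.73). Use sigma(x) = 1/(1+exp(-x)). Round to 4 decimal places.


sigma(-0.73) = 1/(1+e^(0.73)) = 1/(1+2.075081) = 1/3.075081 = 0.3252.

0.3252


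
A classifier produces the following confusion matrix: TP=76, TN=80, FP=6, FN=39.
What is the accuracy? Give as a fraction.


Accuracy = (TP + TN) / (TP + TN + FP + FN) = (76 + 80) / 201 = 52/67.

52/67


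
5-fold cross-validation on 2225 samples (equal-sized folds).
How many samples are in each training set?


Each validation fold has 2225/5 = 445 samples. Training set = 2225 - 445 = 1780.

1780


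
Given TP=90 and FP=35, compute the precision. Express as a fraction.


Precision = TP / (TP + FP) = 90 / 125 = 18/25.

18/25


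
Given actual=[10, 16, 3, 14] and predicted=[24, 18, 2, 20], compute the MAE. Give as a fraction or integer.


MAE = (1/4) * (|10-24|=14 + |16-18|=2 + |3-2|=1 + |14-20|=6). Sum = 23. MAE = 23/4.

23/4


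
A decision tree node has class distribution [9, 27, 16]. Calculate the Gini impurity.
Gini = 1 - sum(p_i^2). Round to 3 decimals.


Total = 52. Proportions: 9/52, 27/52, 16/52. sum(p_i^2) = 0.3942. Gini = 1 - 0.3942 = 0.6058, which rounds to 0.606.

0.606


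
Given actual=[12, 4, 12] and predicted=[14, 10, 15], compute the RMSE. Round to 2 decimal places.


MSE = 16.3333. RMSE = sqrt(16.3333) = 4.04.

4.04


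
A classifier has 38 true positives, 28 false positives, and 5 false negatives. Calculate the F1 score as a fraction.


Precision = 38/66 = 19/33. Recall = 38/43 = 38/43. F1 = 2*P*R/(P+R) = 76/109.

76/109


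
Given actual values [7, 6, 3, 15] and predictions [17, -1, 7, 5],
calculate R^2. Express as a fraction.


Mean(y) = 31/4. SS_res = 265. SS_tot = 315/4. R^2 = 1 - 265/(315/4) = -149/63.

-149/63


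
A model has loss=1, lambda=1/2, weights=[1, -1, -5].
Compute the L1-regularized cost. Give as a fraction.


L1 norm = sum(|w|) = 7. J = 1 + 1/2 * 7 = 9/2.

9/2


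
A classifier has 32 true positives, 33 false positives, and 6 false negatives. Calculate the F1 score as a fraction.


Precision = 32/65 = 32/65. Recall = 32/38 = 16/19. F1 = 2*P*R/(P+R) = 64/103.

64/103


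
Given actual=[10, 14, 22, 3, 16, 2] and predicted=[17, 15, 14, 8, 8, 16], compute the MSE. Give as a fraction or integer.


MSE = (1/6) * ((10-17)^2=49 + (14-15)^2=1 + (22-14)^2=64 + (3-8)^2=25 + (16-8)^2=64 + (2-16)^2=196). Sum = 399. MSE = 133/2.

133/2


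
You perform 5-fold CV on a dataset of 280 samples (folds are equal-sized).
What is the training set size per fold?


Each validation fold has 280/5 = 56 samples. Training set = 280 - 56 = 224.

224


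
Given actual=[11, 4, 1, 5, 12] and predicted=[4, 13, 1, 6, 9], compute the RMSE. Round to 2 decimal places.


MSE = 28.0000. RMSE = sqrt(28.0000) = 5.29.

5.29


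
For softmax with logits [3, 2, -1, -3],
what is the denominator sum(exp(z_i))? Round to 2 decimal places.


Denom = e^3=20.0855 + e^2=7.3891 + e^-1=0.3679 + e^-3=0.0498. Sum = 27.8923, which rounds to 27.89.

27.89


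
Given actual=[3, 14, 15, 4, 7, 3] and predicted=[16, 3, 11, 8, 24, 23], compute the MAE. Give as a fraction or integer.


MAE = (1/6) * (|3-16|=13 + |14-3|=11 + |15-11|=4 + |4-8|=4 + |7-24|=17 + |3-23|=20). Sum = 69. MAE = 23/2.

23/2


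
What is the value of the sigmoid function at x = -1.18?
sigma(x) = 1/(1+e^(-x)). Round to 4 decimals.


sigma(-1.18) = 1/(1+e^(1.18)) = 1/(1+3.254374) = 1/4.254374 = 0.2351.

0.2351


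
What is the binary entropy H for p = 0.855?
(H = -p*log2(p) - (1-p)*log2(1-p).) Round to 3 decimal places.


H = -0.855*log2(0.855) - 0.145*log2(0.145) = 0.597.

0.597


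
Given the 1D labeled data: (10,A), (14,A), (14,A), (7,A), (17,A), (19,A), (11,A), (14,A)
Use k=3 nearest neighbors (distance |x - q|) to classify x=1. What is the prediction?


Distances: |10-1|=9, |14-1|=13, |14-1|=13, |7-1|=6, |17-1|=16, |19-1|=18, |11-1|=10, |14-1|=13. 3 nearest: (7,A), (10,A), (11,A). Counts: {'A': 3}. Majority class: A.

A


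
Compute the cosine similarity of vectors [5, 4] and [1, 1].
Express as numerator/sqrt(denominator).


dot = 9. |a|^2 = 41, |b|^2 = 2. cos = 9/sqrt(82).

9/sqrt(82)
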